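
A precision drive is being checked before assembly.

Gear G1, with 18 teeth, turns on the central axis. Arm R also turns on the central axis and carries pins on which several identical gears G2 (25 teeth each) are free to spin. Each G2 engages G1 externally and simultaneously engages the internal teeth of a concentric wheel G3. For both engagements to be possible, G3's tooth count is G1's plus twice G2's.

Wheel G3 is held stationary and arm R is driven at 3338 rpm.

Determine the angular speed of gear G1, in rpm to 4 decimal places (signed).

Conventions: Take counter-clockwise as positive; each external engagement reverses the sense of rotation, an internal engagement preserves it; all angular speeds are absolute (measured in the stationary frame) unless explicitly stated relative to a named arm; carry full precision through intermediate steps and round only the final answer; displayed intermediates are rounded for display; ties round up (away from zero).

recognized (axles ride arm R): planetary set, 18/25/68 teeth
normalise by the input: solve with ω_arm = 1, then scale by 3338 rpm
ring teeth: 18 + 2·25 = 68
18(ω_sun−ω_arm) = −68(ω_ring−ω_arm),  ω_ring = 0, ω_arm = 1
ω_sun = 1 − (68/18)(0−1) = 43/9
scale: ω_sun = 43/9 × 3338 rpm = +15948.2222 rpm

+15948.2222 rpm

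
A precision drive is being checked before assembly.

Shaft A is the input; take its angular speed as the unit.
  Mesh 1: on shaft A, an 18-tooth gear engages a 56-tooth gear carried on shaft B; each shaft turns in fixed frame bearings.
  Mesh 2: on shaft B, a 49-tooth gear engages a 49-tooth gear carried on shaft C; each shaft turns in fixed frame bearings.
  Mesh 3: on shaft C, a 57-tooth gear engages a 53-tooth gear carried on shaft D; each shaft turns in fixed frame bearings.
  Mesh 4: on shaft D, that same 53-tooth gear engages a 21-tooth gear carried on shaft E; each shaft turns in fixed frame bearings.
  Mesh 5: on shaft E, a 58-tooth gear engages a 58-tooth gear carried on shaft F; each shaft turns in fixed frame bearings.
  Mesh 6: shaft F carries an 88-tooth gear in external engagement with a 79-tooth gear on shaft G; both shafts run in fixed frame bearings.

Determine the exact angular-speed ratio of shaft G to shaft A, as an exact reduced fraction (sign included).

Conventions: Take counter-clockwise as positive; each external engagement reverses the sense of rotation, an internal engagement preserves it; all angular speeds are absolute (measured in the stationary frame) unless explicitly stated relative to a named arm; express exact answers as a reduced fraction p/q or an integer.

3762/3871

class = fixed-axis compound train [6 meshes; 6 ratios multiply, 6 sense flips]
mesh 1 [18T→56T]: running ratio 9/28, sense −
mesh 2 [49T→49T]: running ratio 9/28, sense +
mesh 3 [57T→53T]: running ratio 513/1484, sense −
mesh 4 [53T→21T]: running ratio 171/196, sense +
mesh 5 [58T→58T]: running ratio 171/196, sense −
mesh 6 [88T→79T]: running ratio 3762/3871, sense +
ω_out/ω_in = 3762/3871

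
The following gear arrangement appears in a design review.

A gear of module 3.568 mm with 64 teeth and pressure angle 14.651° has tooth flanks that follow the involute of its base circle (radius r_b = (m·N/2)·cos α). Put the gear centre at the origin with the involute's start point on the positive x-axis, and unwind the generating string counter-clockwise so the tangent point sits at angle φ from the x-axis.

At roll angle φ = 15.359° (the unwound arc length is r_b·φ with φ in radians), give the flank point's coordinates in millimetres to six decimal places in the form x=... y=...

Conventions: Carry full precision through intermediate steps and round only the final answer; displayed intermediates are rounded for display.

x=114.361378 y=0.704197

class = single-mesh tooth geometry [base-circle involute, m = 3.568, 64T]
pitch radius r_p = m·N/2 = 3.568·64/2 = 114.176000
base radius r_b = r_p·cos α = 114.176000·cos 14.651° = 110.463501
roll angle φ = 15.359° = 0.26806512 rad
x = r_b·(cos φ + φ·sin φ) = 114.361378
y = r_b·(sin φ − φ·cos φ) = 0.704197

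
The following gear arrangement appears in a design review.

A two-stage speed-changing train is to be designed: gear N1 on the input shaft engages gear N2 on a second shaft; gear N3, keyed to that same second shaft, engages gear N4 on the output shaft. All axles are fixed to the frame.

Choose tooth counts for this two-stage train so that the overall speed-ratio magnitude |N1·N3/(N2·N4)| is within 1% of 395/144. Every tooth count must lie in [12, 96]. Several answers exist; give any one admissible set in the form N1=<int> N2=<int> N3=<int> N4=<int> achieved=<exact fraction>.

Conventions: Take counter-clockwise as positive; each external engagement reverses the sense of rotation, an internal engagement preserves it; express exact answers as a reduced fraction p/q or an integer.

N1=15 N2=12 N3=79 N4=36 achieved=395/144

topology: fixed-axis compound train — 2 stages, target 395/144
target = 395/144 in lowest terms: an exact hit needs N1·N3 = k·395 and N2·N4 = k·144 for one integer k, every count in [12, 96]; additionally prefer no 1:1 stage (N1 ≠ N2, N3 ≠ N4)
k = 1…2: no 1:1-free in-range split of k·395 and k·144 into factor pairs; take k = 3
k = 3: N1·N3 = 1185 = 15·79, N2·N4 = 432 = 12·36
achieved = 15·79/(12·36) = 395/144; |achieved − target| = 0 ≤ 79/2880 ✓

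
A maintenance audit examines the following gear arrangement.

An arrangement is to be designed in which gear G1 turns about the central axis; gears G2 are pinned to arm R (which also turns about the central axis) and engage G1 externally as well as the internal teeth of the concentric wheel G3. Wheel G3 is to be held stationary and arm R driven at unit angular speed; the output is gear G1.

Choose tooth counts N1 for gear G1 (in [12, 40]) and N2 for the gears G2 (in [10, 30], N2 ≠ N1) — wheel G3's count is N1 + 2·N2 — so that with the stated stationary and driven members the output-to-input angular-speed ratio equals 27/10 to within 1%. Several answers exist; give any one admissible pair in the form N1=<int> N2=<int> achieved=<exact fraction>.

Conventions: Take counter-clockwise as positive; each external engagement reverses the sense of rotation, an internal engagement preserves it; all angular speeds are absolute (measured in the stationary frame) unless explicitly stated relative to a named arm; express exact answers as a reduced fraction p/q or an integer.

N1=40 N2=14 achieved=27/10

class = planetary set [ratio 27/10 wanted; Willis about the carrier]
Willis with ω_ring = 0: ω_sun/ω_arm = (N1+N3)/N1; set equal to 27/10  ⇒  N3/N1 = 27/10 − 1 = 17/10
N3 = N1 + 2·N2  ⇒  N2/N1 = (N3/N1 − 1)/2 = (17/10 − 1)/2 = 7/20
smallest multiple with N1 ≥ 12 and N2 ≥ 10: k = 2  ⇒  N1 = 2·20 = 40, N2 = 2·7 = 14 (N1 ≤ 40, N2 ≤ 30, N2 ≠ N1 ✓), N3 = 40 + 2·14 = 68
check: (N1+N3)/N1 with N1 = 40, N3 = 68 gives 27/10; |achieved − target| = 0 ≤ 27/1000 ✓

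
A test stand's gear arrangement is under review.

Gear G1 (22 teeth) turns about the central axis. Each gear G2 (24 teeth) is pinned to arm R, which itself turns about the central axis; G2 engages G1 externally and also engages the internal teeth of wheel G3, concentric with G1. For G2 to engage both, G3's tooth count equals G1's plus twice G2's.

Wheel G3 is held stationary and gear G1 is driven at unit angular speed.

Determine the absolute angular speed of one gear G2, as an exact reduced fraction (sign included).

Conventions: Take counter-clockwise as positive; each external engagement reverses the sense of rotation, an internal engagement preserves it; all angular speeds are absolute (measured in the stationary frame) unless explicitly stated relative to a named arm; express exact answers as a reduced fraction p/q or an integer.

planetary set (22T centre, 24T on arm, 70T internal) — Willis relation
ring teeth: 22 + 2·24 = 70
22(ω_sun−ω_arm) = −70(ω_ring−ω_arm),  ω_ring = 0, ω_sun = 1
22(1−ω_arm) = −70(0−ω_arm)  ⇒  92·ω_arm = 22  ⇒  ω_arm = 11/46
sun–planet mesh: 22·(1−11/46) = −24·(ω_p−ω_arm)  ⇒  ω_p−ω_arm = -385/552
ω_p = 11/46 − 385/552 = -11/24
exact speed ratio = -11/24

-11/24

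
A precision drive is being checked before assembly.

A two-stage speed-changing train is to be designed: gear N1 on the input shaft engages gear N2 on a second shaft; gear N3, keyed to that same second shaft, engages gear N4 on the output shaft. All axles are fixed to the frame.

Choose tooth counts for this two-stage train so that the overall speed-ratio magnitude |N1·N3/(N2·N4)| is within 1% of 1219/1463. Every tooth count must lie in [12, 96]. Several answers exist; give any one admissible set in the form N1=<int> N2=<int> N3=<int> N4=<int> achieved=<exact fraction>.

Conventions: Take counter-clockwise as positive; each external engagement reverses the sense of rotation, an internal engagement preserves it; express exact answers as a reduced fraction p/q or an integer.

N1=23 N2=19 N3=53 N4=77 achieved=1219/1463

design class (target 1219/1463): fixed-axis compound train
target = 1219/1463 in lowest terms: an exact hit needs N1·N3 = k·1219 and N2·N4 = k·1463 for one integer k, every count in [12, 96]; additionally prefer no 1:1 stage (N1 ≠ N2, N3 ≠ N4)
k = 1: N1·N3 = 1219 = 23·53, N2·N4 = 1463 = 19·77
achieved = 23·53/(19·77) = 1219/1463; |achieved − target| = 0 ≤ 1219/146300 ✓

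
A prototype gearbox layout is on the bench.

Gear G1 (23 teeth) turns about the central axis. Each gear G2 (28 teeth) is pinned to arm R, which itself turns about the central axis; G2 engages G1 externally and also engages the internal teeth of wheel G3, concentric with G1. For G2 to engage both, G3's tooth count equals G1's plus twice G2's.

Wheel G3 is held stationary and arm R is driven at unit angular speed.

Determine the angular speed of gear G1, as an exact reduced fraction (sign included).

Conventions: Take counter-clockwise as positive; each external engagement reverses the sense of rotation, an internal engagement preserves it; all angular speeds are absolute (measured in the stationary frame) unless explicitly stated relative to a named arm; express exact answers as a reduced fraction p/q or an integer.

class = planetary set [G3 = 23+2·28 = 79; Willis about the carrier]
ring teeth: 23 + 2·28 = 79
23(ω_sun−ω_arm) = −79(ω_ring−ω_arm),  ω_ring = 0, ω_arm = 1
ω_sun = 1 − (79/23)(0−1) = 102/23
exact speed ratio = 102/23

102/23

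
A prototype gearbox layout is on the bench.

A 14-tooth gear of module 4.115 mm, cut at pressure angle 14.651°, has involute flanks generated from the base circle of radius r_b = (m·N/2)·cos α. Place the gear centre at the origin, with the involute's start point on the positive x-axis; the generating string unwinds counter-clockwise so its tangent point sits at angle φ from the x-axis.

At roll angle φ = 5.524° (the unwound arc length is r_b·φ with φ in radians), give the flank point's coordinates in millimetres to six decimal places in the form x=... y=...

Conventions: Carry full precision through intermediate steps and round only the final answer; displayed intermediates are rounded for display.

x=27.997610 y=0.008317

topology: single-mesh involute geometry — m = 4.115, N = 14
pitch radius r_p = m·N/2 = 4.115·14/2 = 28.805000
base radius r_b = r_p·cos α = 28.805000·cos 14.651° = 27.868389
roll angle φ = 5.524° = 0.09641199 rad
x = r_b·(cos φ + φ·sin φ) = 27.997610
y = r_b·(sin φ − φ·cos φ) = 0.008317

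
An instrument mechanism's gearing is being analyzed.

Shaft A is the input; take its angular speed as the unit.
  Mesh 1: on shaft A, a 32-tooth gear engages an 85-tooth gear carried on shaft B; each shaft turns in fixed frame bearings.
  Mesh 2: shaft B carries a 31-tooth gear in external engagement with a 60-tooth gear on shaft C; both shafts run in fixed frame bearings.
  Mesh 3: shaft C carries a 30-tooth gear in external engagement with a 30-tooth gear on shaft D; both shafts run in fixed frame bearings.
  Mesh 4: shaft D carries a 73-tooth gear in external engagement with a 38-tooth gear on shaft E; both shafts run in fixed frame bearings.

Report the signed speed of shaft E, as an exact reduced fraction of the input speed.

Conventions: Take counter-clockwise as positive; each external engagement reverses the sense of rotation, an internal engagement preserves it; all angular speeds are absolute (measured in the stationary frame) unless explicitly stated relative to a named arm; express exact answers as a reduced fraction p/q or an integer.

9052/24225

4-mesh fixed-axis compound train (all bearings frame-fixed)
mesh 1 [32T→85T]: |ω|/ω_in = 1×32/85 = 32/85, sense flips to −
mesh 2 [31T→60T]: |ω|/ω_in = (32/85)×31/60 = 248/1275, sense flips to +
mesh 3 [30T→30T]: |ω|/ω_in = (248/1275)×30/30 = 248/1275, sense flips to −
mesh 4 [73T→38T]: |ω|/ω_in = (248/1275)×73/38 = 9052/24225, sense flips to +
signed output speed (× input speed) = 9052/24225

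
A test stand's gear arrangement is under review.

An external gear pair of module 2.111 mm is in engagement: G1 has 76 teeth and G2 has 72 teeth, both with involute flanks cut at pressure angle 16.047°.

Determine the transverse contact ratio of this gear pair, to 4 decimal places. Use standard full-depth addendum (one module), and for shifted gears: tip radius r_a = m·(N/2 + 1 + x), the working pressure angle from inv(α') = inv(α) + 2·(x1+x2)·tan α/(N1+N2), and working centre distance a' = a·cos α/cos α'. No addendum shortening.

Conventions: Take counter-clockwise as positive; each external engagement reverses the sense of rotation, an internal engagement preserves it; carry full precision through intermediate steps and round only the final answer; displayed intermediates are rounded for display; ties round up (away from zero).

class = single-mesh tooth geometry [involute pair 76T × 72T, m = 2.111]
base radii: r_b1 = 77.092327, r_b2 = 73.034836
tip radii: r_a1 = 82.329000, r_a2 = 78.107000
no profile shift: α' = α, a' = a
action lengths: √(r_a1²−r_b1²) = 28.893552, √(r_a2²−r_b2²) = 27.687834
base pitch p_b = π·m·cos α = 6.373492
CR = (28.893552 + 27.687834 − 156.214000·sin 16.04700°)/6.373492 = 2.102428
contact ratio ≈ 2.1024

2.1024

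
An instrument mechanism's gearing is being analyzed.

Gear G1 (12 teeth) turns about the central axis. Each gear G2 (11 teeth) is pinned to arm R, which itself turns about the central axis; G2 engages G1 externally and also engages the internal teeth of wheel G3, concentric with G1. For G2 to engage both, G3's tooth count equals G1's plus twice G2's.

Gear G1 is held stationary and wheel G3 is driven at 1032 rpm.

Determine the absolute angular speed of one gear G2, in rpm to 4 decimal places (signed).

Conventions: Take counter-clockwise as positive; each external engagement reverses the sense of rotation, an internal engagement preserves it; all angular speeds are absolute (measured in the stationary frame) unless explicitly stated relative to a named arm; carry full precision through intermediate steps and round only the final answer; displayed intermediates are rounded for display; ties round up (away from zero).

planetary set (12T centre, 11T on arm, 34T internal) — Willis relation
normalise by the input: solve with ω_ring = 1, then scale by 1032 rpm
ring teeth: 12 + 2·11 = 34
12(ω_sun−ω_arm) = −34(ω_ring−ω_arm),  ω_sun = 0, ω_ring = 1
12(0−ω_arm) = −34(1−ω_arm)  ⇒  46·ω_arm = 34  ⇒  ω_arm = 17/23
sun–planet mesh: 12·(0−17/23) = −11·(ω_p−ω_arm)  ⇒  ω_p−ω_arm = 204/253
ω_p = 17/23 + 204/253 = 17/11
scale: ω_p = 17/11 × 1032 rpm = +1594.9091 rpm

+1594.9091 rpm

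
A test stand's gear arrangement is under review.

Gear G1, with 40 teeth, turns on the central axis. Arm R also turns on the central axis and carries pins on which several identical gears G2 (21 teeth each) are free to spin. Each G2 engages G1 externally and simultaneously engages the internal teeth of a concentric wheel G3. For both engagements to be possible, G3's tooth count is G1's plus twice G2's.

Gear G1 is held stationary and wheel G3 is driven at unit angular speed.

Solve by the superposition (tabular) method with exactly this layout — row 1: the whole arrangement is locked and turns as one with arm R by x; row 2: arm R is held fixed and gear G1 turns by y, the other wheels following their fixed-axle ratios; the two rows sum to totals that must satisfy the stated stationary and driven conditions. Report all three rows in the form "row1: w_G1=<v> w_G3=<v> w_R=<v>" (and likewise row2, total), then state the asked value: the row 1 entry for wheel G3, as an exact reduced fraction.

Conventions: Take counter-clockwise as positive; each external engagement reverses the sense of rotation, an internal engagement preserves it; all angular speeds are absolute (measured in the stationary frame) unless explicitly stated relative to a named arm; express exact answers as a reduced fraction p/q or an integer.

class = planetary set [G3 = 40+2·21 = 82; Willis about the carrier]
row 1 — lock + rotate with arm: ω_sun = ω_ring = ω_arm = x
superposition row 2 [arm held]: sun y, ring −(40/82)·y, arm 0
boundary: total ω_sun = x + y = 0 and total ω_ring = x − (40/82)·y = 1  ⇒  y = -41/61, x = 41/61
row 2 ring = −(40/82)·(-41/61) = 20/61
totals (row 1 + row 2): sun 41/61 + (-41/61) = 0, ring 41/61 + 20/61 = 1, arm 41/61 + 0 = 41/61
asked cell (row1, ring) = 41/61

row1: w_G1=41/61 w_G3=41/61 w_R=41/61
row2: w_G1=-41/61 w_G3=20/61 w_R=0
total: w_G1=0 w_G3=1 w_R=41/61
asked value: 41/61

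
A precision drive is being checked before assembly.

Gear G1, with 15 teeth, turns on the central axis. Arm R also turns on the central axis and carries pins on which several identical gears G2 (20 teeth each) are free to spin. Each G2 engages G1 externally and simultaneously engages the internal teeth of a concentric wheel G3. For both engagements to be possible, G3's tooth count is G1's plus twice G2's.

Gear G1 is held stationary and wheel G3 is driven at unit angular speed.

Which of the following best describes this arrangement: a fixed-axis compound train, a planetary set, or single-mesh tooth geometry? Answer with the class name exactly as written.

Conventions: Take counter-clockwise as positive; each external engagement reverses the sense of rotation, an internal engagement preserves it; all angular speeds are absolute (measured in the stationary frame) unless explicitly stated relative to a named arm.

planetary set

topology: planetary set — G1 15T / G2 20T / G3 55T, arm = carrier (Willis)
classification: planetary set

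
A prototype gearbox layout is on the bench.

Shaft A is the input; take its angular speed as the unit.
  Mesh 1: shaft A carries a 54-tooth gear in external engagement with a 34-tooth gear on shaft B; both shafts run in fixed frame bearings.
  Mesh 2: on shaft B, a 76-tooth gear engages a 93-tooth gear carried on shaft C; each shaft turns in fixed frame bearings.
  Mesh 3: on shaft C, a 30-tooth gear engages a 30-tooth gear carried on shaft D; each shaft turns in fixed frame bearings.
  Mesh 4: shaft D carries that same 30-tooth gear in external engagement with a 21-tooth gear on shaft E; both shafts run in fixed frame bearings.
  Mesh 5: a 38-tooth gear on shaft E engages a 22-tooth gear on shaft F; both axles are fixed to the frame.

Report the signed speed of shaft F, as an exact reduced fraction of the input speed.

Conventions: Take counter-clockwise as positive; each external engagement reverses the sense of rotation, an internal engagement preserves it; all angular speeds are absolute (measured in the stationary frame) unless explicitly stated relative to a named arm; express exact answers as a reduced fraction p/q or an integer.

-129960/40579

5-mesh fixed-axis compound train (all bearings frame-fixed)
mesh 1 [54T→34T]: |ω|/ω_in = 1×54/34 = 27/17, sense flips to −
mesh 2 [76T→93T]: |ω|/ω_in = (27/17)×76/93 = 684/527, sense flips to +
mesh 3 [30T→30T]: |ω|/ω_in = (684/527)×30/30 = 684/527, sense flips to −
mesh 4 [30T→21T]: |ω|/ω_in = (684/527)×30/21 = 6840/3689, sense flips to +
mesh 5 [38T→22T]: |ω|/ω_in = (6840/3689)×38/22 = 129960/40579, sense flips to −
signed output speed (× input speed) = -129960/40579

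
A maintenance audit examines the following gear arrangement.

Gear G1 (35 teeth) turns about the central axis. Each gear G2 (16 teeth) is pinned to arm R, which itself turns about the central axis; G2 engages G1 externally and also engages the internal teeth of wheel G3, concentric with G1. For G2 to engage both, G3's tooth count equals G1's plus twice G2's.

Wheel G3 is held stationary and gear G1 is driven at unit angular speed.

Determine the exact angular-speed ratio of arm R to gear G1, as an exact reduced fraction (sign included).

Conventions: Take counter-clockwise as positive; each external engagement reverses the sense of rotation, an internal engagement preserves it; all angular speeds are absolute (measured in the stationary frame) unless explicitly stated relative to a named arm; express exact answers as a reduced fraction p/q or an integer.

35/102

class = planetary set [G3 = 35+2·16 = 67; Willis about the carrier]
ring teeth: 35 + 2·16 = 67
35(ω_sun−ω_arm) = −67(ω_ring−ω_arm),  ω_ring = 0, ω_sun = 1
35(1−ω_arm) = −67(0−ω_arm)  ⇒  102·ω_arm = 35  ⇒  ω_arm = 35/102
ω_out/ω_in = 35/102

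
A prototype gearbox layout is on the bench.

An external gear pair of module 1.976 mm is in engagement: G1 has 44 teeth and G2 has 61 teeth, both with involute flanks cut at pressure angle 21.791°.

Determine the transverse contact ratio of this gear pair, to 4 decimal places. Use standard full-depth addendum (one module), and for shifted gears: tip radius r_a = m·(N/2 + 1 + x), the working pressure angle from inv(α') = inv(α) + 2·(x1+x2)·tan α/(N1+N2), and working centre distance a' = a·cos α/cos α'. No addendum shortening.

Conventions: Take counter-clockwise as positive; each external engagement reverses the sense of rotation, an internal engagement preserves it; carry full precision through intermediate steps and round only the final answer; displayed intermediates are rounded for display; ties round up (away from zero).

class = single-mesh tooth geometry [involute pair 44T × 61T, m = 1.976]
base radii: r_b1 = 40.365671, r_b2 = 55.961499
tip radii: r_a1 = 45.448000, r_a2 = 62.244000
no profile shift: α' = α, a' = a
action lengths: √(r_a1²−r_b1²) = 20.883804, √(r_a2²−r_b2²) = 27.251169
base pitch p_b = π·m·cos α = 5.764204
CR = (20.883804 + 27.251169 − 103.740000·sin 21.79100°)/5.764204 = 1.669685
contact ratio ≈ 1.6697

1.6697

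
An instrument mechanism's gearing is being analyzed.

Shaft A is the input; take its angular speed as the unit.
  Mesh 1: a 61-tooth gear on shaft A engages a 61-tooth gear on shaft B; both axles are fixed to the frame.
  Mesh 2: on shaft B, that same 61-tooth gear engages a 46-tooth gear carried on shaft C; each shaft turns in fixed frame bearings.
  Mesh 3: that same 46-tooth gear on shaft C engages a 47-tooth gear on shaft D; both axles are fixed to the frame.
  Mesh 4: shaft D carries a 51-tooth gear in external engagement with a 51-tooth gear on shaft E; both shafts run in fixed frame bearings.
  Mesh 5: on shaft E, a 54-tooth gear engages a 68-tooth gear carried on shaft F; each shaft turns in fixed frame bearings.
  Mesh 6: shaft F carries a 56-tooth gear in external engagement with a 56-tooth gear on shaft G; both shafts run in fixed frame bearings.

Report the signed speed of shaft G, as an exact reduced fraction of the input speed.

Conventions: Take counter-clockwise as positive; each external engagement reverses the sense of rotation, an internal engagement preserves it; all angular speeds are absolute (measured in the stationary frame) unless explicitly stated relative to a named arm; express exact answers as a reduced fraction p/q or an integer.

6-mesh fixed-axis compound train (all bearings frame-fixed)
mesh 1 [61T→61T]: |ω|/ω_in = 1×61/61 = 1, sense flips to −
mesh 2 [61T→46T]: |ω|/ω_in = 1×61/46 = 61/46, sense flips to +
mesh 3 [46T→47T]: |ω|/ω_in = (61/46)×46/47 = 61/47, sense flips to −
mesh 4 [51T→51T]: |ω|/ω_in = (61/47)×51/51 = 61/47, sense flips to +
mesh 5 [54T→68T]: |ω|/ω_in = (61/47)×54/68 = 1647/1598, sense flips to −
mesh 6 [56T→56T]: |ω|/ω_in = (1647/1598)×56/56 = 1647/1598, sense flips to +
signed output speed (× input speed) = 1647/1598

1647/1598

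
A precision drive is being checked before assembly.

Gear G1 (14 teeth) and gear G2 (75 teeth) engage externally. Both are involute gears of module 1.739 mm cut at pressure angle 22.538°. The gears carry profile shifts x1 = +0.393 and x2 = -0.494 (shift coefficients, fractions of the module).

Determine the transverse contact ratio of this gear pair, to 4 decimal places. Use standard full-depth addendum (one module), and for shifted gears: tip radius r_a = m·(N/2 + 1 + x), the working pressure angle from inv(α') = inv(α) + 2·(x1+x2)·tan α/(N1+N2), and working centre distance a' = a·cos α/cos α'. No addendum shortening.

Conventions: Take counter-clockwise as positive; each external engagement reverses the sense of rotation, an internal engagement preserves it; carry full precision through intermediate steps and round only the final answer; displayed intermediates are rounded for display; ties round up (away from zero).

1.4504

class = single-mesh tooth geometry [involute pair 14T × 75T, m = 1.739]
base radii: r_b1 = 11.243294, r_b2 = 60.231929
tip radii: r_a1 = 14.595427, r_a2 = 66.092434
inv(α') = inv(22.538°) + 2·(+0.393-0.494)·tan α/(14+75) = 0.02068660  ⇒  α' = 22.21968°
a' = a·cos α / cos α' = 77.3855·cos 22.538°/cos 22.21968° = 77.208680
action lengths: √(r_a1²−r_b1²) = 9.306709, √(r_a2²−r_b2²) = 27.208905
base pitch p_b = π·m·cos α = 5.045978
CR = (9.306709 + 27.208905 − 77.208680·sin 22.21968°)/5.045978 = 1.450359
contact ratio ≈ 1.4504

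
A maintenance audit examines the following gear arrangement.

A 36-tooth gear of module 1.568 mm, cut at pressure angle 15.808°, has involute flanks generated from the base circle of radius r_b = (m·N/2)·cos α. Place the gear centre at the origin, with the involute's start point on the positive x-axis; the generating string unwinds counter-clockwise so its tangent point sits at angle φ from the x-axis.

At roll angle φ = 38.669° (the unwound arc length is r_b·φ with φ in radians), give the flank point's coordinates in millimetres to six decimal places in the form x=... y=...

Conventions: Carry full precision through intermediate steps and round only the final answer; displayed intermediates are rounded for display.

single-mesh involute tooth geometry (36T wheel at module 1.568)
pitch radius r_p = m·N/2 = 1.568·36/2 = 28.224000
base radius r_b = r_p·cos α = 28.224000·cos 15.808° = 27.156567
roll angle φ = 38.669° = 0.67490137 rad
x = r_b·(cos φ + φ·sin φ) = 32.654704
y = r_b·(sin φ − φ·cos φ) = 2.658045

x=32.654704 y=2.658045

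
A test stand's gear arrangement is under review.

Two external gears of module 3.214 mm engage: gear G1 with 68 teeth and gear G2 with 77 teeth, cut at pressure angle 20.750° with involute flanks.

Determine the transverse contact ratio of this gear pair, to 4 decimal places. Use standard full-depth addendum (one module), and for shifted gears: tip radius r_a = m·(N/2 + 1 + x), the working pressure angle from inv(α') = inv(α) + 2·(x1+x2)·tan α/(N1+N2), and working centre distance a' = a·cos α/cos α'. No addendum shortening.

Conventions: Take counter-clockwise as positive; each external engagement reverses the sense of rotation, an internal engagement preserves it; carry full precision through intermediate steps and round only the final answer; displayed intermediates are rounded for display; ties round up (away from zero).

1.7686

single-mesh involute tooth geometry (68T engaging 77T at module 3.214)
base radii: r_b1 = 102.187835, r_b2 = 115.712696
tip radii: r_a1 = 112.490000, r_a2 = 126.953000
no profile shift: α' = α, a' = a
action lengths: √(r_a1²−r_b1²) = 47.028145, √(r_a2²−r_b2²) = 52.226777
base pitch p_b = π·m·cos α = 9.442134
CR = (47.028145 + 52.226777 − 233.015000·sin 20.75000°)/9.442134 = 1.768646
contact ratio ≈ 1.7686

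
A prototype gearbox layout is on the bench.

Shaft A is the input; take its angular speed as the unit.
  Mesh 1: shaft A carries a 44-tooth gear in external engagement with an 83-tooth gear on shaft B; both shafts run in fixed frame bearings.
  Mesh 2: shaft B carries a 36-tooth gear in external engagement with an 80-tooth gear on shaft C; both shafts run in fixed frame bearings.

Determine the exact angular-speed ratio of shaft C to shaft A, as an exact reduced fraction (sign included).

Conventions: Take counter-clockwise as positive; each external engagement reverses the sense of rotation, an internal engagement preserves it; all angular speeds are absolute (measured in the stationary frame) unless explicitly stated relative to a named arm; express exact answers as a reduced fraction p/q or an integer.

99/415

class = fixed-axis compound train [2 meshes; 2 ratios multiply, 2 sense flips]
mesh 1 [44T→83T]: running ratio 44/83, sense −
mesh 2 [36T→80T]: running ratio 99/415, sense +
ω_out/ω_in = 99/415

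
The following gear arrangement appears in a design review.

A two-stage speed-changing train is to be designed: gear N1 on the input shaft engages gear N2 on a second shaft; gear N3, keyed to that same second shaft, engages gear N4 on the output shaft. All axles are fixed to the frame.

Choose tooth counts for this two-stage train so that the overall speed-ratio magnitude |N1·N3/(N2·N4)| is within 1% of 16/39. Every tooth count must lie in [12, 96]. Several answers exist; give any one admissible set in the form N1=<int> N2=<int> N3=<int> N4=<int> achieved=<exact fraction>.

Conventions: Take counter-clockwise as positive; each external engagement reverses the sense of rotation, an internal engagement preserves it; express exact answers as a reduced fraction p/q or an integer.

design class (target 16/39): fixed-axis compound train
target = 16/39 in lowest terms: an exact hit needs N1·N3 = k·16 and N2·N4 = k·39 for one integer k, every count in [12, 96]; additionally prefer no 1:1 stage (N1 ≠ N2, N3 ≠ N4)
k = 1…8: no 1:1-free in-range split of k·16 and k·39 into factor pairs; take k = 9
k = 9: N1·N3 = 144 = 12·12, N2·N4 = 351 = 13·27
achieved = 12·12/(13·27) = 16/39; |achieved − target| = 0 ≤ 4/975 ✓

N1=12 N2=13 N3=12 N4=27 achieved=16/39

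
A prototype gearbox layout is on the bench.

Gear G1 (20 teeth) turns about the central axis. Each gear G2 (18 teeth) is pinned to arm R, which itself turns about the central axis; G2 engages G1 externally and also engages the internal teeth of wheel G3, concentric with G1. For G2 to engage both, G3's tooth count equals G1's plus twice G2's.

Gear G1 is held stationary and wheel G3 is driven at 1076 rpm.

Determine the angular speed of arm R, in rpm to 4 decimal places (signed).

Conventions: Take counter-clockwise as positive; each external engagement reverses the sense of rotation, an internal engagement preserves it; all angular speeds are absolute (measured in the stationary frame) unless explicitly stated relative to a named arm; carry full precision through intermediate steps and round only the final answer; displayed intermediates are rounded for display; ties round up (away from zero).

topology: planetary set — G1 20T / G2 18T / G3 56T, arm = carrier (Willis)
normalise by the input: solve with ω_ring = 1, then scale by 1076 rpm
ring teeth: 20 + 2·18 = 56
20(ω_sun−ω_arm) = −56(ω_ring−ω_arm),  ω_sun = 0, ω_ring = 1
20(0−ω_arm) = −56(1−ω_arm)  ⇒  76·ω_arm = 56  ⇒  ω_arm = 14/19
scale: ω_arm = 14/19 × 1076 rpm = +792.8421 rpm

+792.8421 rpm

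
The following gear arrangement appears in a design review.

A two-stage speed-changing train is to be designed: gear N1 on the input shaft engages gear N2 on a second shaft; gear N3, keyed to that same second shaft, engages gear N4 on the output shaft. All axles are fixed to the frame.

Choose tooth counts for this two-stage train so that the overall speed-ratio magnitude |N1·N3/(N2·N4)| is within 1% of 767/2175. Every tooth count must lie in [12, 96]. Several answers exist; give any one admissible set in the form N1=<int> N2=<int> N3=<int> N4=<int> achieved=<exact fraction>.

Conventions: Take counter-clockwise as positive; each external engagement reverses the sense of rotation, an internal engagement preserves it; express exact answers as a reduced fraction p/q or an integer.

topology: fixed-axis compound train — 2 stages, target 767/2175
target = 767/2175 in lowest terms: an exact hit needs N1·N3 = k·767 and N2·N4 = k·2175 for one integer k, every count in [12, 96]; additionally prefer no 1:1 stage (N1 ≠ N2, N3 ≠ N4)
k = 1: N1·N3 = 767 = 13·59, N2·N4 = 2175 = 25·87
achieved = 13·59/(25·87) = 767/2175; |achieved − target| = 0 ≤ 767/217500 ✓

N1=13 N2=25 N3=59 N4=87 achieved=767/2175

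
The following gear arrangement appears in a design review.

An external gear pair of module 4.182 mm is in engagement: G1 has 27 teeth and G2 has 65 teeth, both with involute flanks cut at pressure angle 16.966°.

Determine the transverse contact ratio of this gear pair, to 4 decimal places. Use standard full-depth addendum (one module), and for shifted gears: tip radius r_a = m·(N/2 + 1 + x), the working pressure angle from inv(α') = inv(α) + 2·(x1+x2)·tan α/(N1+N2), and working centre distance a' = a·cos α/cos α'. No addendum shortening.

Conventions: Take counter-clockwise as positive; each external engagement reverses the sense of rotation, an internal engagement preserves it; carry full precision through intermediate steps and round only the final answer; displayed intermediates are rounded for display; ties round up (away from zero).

1.8841

class = single-mesh tooth geometry [involute pair 27T × 65T, m = 4.182]
base radii: r_b1 = 53.999883, r_b2 = 129.999719
tip radii: r_a1 = 60.639000, r_a2 = 140.097000
no profile shift: α' = α, a' = a
action lengths: √(r_a1²−r_b1²) = 27.588058, √(r_a2²−r_b2²) = 52.223007
base pitch p_b = π·m·cos α = 12.566343
CR = (27.588058 + 52.223007 − 192.372000·sin 16.96600°)/12.566343 = 1.884089
contact ratio ≈ 1.8841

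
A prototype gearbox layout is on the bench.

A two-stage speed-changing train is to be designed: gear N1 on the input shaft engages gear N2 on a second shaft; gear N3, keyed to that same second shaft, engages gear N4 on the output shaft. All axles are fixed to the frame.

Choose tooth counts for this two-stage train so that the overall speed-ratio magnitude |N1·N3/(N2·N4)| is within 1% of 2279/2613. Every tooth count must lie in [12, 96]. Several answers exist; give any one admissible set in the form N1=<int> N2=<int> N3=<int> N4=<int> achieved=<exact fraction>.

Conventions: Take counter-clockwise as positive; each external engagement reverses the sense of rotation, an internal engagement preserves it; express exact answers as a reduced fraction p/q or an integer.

design class (target 2279/2613): fixed-axis compound train
target = 2279/2613 in lowest terms: an exact hit needs N1·N3 = k·2279 and N2·N4 = k·2613 for one integer k, every count in [12, 96]; additionally prefer no 1:1 stage (N1 ≠ N2, N3 ≠ N4)
k = 1: N1·N3 = 2279 = 43·53, N2·N4 = 2613 = 39·67
achieved = 43·53/(39·67) = 2279/2613; |achieved − target| = 0 ≤ 2279/261300 ✓

N1=43 N2=39 N3=53 N4=67 achieved=2279/2613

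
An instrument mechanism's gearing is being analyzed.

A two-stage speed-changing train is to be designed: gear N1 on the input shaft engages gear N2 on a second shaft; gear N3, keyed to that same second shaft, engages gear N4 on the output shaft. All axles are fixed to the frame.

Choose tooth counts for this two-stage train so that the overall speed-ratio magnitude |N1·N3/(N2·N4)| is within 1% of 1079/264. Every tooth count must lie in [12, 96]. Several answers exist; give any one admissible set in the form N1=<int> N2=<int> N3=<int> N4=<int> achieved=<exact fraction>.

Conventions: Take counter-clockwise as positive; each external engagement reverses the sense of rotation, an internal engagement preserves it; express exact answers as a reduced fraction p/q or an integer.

N1=13 N2=12 N3=83 N4=22 achieved=1079/264

topology: fixed-axis compound train — 2 stages, target 1079/264
target = 1079/264 in lowest terms: an exact hit needs N1·N3 = k·1079 and N2·N4 = k·264 for one integer k, every count in [12, 96]; additionally prefer no 1:1 stage (N1 ≠ N2, N3 ≠ N4)
k = 1: N1·N3 = 1079 = 13·83, N2·N4 = 264 = 12·22
achieved = 13·83/(12·22) = 1079/264; |achieved − target| = 0 ≤ 1079/26400 ✓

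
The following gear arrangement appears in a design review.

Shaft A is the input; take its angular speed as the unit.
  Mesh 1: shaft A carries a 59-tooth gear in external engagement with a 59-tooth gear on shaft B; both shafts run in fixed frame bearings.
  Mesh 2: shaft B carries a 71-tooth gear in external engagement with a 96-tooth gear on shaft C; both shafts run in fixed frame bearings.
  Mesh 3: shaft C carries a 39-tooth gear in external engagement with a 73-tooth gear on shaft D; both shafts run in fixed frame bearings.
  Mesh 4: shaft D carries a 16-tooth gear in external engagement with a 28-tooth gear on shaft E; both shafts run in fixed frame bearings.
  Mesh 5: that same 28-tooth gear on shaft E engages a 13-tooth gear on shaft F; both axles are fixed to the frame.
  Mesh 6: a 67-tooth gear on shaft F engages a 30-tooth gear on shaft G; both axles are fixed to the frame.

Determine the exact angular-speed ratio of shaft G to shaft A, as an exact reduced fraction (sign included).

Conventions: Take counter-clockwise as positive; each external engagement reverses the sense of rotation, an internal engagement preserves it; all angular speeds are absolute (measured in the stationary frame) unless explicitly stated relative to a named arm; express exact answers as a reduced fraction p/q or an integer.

4757/4380

class = fixed-axis compound train [6 meshes; 6 ratios multiply, 6 sense flips]
mesh 1 [59T→59T]: running ratio 1, sense −
mesh 2 [71T→96T]: running ratio 71/96, sense +
mesh 3 [39T→73T]: running ratio 923/2336, sense −
mesh 4 [16T→28T]: running ratio 923/4088, sense +
mesh 5 [28T→13T]: running ratio 71/146, sense −
mesh 6 [67T→30T]: running ratio 4757/4380, sense +
ω_out/ω_in = 4757/4380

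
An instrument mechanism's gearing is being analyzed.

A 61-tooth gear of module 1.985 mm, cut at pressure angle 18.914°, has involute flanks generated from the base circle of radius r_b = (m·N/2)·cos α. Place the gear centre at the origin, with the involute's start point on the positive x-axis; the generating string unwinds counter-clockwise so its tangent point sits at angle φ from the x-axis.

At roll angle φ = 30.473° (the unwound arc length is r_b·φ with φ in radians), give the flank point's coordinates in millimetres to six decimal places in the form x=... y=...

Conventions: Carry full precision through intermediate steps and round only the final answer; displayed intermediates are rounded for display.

x=64.810133 y=2.791746

single-mesh involute tooth geometry (61T wheel at module 1.985)
pitch radius r_p = m·N/2 = 1.985·61/2 = 60.542500
base radius r_b = r_p·cos α = 60.542500·cos 18.914° = 57.273579
roll angle φ = 30.473° = 0.53185418 rad
x = r_b·(cos φ + φ·sin φ) = 64.810133
y = r_b·(sin φ − φ·cos φ) = 2.791746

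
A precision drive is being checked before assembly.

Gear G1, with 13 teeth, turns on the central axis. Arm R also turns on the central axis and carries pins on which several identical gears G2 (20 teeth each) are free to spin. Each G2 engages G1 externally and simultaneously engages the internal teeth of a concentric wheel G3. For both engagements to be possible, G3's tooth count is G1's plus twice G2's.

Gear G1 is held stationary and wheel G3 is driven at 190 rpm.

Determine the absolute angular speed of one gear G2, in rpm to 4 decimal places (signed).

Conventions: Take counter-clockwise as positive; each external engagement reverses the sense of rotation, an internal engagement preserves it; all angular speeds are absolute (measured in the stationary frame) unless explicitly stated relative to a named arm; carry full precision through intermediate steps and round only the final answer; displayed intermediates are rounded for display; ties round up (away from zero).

+251.7500 rpm

planetary set (13T centre, 20T on arm, 53T internal) — Willis relation
normalise by the input: solve with ω_ring = 1, then scale by 190 rpm
ring teeth: 13 + 2·20 = 53
13(ω_sun−ω_arm) = −53(ω_ring−ω_arm),  ω_sun = 0, ω_ring = 1
13(0−ω_arm) = −53(1−ω_arm)  ⇒  66·ω_arm = 53  ⇒  ω_arm = 53/66
sun–planet mesh: 13·(0−53/66) = −20·(ω_p−ω_arm)  ⇒  ω_p−ω_arm = 689/1320
ω_p = 53/66 + 689/1320 = 53/40
scale: ω_p = 53/40 × 190 rpm = +251.7500 rpm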